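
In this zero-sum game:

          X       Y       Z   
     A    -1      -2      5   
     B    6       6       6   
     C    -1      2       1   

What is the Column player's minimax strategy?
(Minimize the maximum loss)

Column should play X or Y or Z (all achieve the minimum), value = 6

Work:
Column player minimizes Row's maximum payoff:
Column X: max payoff to Row = 6
Column Y: max payoff to Row = 6
Column Z: max payoff to Row = 6
Minimum is 6, achieved by columns X, Y, Z (tied).
Each of X or Y or Z is a minimax strategy.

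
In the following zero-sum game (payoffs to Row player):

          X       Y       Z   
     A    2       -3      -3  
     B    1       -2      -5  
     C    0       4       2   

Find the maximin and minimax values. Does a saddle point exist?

Maximin = 0, Minimax = 2, Saddle: False

Work:
Row minimums: [-3, -5, 0] → maximin = 0
Column maximums: [2, 4, 2] → minimax = 2
No saddle point (maximin ≠ minimax). Mixed strategy needed.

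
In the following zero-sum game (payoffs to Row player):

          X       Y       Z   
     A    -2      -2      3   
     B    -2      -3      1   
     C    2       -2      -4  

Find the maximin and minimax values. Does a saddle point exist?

Maximin = -2, Minimax = -2, Saddle: True

Work:
Row minimums: [-2, -3, -4] → maximin = -2
Column maximums: [2, -2, 3] → minimax = -2
Saddle point exists! Game value = -2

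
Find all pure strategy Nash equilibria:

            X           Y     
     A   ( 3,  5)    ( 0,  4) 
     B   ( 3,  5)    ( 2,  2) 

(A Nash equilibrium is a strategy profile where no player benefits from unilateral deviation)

Nash equilibrium: (A, X), (B, X)

Work:
Best responses:
  P1 vs X: payoffs [3, 3] → best response A/B (payoff 3)
  P1 vs Y: payoffs [0, 2] → best response B (payoff 2)
  P2 vs A: payoffs [5, 4] → best response X (payoff 5)
  P2 vs B: payoffs [5, 2] → best response X (payoff 5)
Mutual best responses: (A,X), (B,X) → Nash equilibria.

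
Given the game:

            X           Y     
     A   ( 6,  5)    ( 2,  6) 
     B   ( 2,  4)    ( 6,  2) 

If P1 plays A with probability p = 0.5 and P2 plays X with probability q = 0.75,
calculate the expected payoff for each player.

E[P1] = 4.0, E[P2] = 4.375

Work:
E[P1] = p·q·π₁(A,X) + p·(1-q)·π₁(A,Y) + (1-p)·q·π₁(B,X) + (1-p)·(1-q)·π₁(B,Y)
= 0.5·0.75·6 + 0.5·0.25·2 + 0.5·0.75·2 + 0.5·0.25·6
= 4.0

E[P2] = 4.375 (similar calculation)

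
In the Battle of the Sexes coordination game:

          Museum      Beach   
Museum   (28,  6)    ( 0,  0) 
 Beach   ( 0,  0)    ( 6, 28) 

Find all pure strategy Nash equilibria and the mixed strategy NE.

Pure NE: (Museum, Museum) and (Beach, Beach); Mixed NE: p = 0.8235, q = 0.1765

Work:
Check pure NE:
(Museum, Museum): (28, 6) - no unilateral deviation beneficial
(Beach, Beach): (6, 28) - no unilateral deviation beneficial
Mixed NE: P1 plays Museum with p = 0.8235, P2 plays Museum with q = 0.1765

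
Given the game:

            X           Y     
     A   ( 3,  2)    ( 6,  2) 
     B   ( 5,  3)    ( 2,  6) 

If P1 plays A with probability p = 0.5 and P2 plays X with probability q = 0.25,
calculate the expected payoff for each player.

E[P1] = 4.0, E[P2] = 3.625

Work:
E[P1] = p·q·π₁(A,X) + p·(1-q)·π₁(A,Y) + (1-p)·q·π₁(B,X) + (1-p)·(1-q)·π₁(B,Y)
= 0.5·0.25·3 + 0.5·0.75·6 + 0.5·0.25·5 + 0.5·0.75·2
= 4.0

E[P2] = 3.625 (similar calculation)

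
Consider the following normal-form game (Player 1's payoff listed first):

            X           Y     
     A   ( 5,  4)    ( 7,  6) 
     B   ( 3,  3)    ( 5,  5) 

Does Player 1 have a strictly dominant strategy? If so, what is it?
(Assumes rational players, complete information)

Yes, Player 1's strictly dominant strategy is A

Work:
A strategy strictly dominates another if it gives a strictly higher payoff against every opponent action. Compare each pair of P1's strategies column-by-column:
  A vs B: [5 vs 3, 7 vs 5] → A strictly dominates B
  B vs A: [3 vs 5, 5 vs 7] → B does not strictly dominate A (column X: 3 ≤ 5)
A strictly dominates every other strategy → strictly dominant.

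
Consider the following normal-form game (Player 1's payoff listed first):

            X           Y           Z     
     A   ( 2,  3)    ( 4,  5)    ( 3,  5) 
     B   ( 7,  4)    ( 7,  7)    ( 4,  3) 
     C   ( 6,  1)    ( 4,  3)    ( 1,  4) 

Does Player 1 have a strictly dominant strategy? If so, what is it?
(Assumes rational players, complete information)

Yes, Player 1's strictly dominant strategy is B

Work:
A strategy strictly dominates another if it gives a strictly higher payoff against every opponent action. Compare each pair of P1's strategies column-by-column:
  A vs B: [2 vs 7, 4 vs 7, 3 vs 4] → A does not strictly dominate B (column X: 2 ≤ 7)
  A vs C: [2 vs 6, 4 vs 4, 3 vs 1] → A does not strictly dominate C (column X: 2 ≤ 6)
  B vs A: [7 vs 2, 7 vs 4, 4 vs 3] → B strictly dominates A
  B vs C: [7 vs 6, 7 vs 4, 4 vs 1] → B strictly dominates C
  C vs A: [6 vs 2, 4 vs 4, 1 vs 3] → C does not strictly dominate A (column Y: 4 ≤ 4)
  C vs B: [6 vs 7, 4 vs 7, 1 vs 4] → C does not strictly dominate B (column X: 6 ≤ 7)
B strictly dominates every other strategy → strictly dominant.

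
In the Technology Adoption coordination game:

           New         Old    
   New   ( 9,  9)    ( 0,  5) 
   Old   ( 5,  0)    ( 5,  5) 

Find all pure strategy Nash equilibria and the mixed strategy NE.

Pure NE: (New, New) and (Old, Old); Mixed NE: p = 0.5556, q = 0.5556

Work:
Check pure NE:
(New, New): (9, 9) - no unilateral deviation beneficial
(Old, Old): (5, 5) - no unilateral deviation beneficial
Mixed NE: P1 plays New with p = 0.5556, P2 plays New with q = 0.5556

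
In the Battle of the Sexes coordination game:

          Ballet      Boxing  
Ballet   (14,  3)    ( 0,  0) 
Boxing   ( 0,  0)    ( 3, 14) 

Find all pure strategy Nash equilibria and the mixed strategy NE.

Pure NE: (Ballet, Ballet) and (Boxing, Boxing); Mixed NE: p = 0.8235, q = 0.1765

Work:
Check pure NE:
(Ballet, Ballet): (14, 3) - no unilateral deviation beneficial
(Boxing, Boxing): (3, 14) - no unilateral deviation beneficial
Mixed NE: P1 plays Ballet with p = 0.8235, P2 plays Ballet with q = 0.1765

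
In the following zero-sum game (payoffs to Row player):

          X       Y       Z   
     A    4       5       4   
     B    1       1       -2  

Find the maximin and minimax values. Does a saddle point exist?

Maximin = 4, Minimax = 4, Saddle: True

Work:
Row minimums: [4, -2] → maximin = 4
Column maximums: [4, 5, 4] → minimax = 4
Saddle point exists! Game value = 4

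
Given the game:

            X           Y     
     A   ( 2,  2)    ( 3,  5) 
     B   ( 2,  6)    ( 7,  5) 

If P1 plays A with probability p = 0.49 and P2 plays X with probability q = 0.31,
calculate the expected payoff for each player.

E[P1] = 4.0976, E[P2] = 4.7024

Work:
E[P1] = p·q·π₁(A,X) + p·(1-q)·π₁(A,Y) + (1-p)·q·π₁(B,X) + (1-p)·(1-q)·π₁(B,Y)
= 0.49·0.31·2 + 0.49·0.69·3 + 0.51·0.31·2 + 0.51·0.69·7
= 4.0976

E[P2] = 4.7024 (similar calculation)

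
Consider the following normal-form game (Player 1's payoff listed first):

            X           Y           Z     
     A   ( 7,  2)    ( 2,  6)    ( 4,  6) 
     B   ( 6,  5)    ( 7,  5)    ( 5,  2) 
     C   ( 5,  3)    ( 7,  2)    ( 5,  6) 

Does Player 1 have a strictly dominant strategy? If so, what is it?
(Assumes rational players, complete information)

No strictly dominant strategy exists for Player 1

Work:
A strategy strictly dominates another if it gives a strictly higher payoff against every opponent action. Compare each pair of P1's strategies column-by-column:
  A vs B: [7 vs 6, 2 vs 7, 4 vs 5] → A does not strictly dominate B (column Y: 2 ≤ 7)
  A vs C: [7 vs 5, 2 vs 7, 4 vs 5] → A does not strictly dominate C (column Y: 2 ≤ 7)
  B vs A: [6 vs 7, 7 vs 2, 5 vs 4] → B does not strictly dominate A (column X: 6 ≤ 7)
  B vs C: [6 vs 5, 7 vs 7, 5 vs 5] → B does not strictly dominate C (column Y: 7 ≤ 7)
  C vs A: [5 vs 7, 7 vs 2, 5 vs 4] → C does not strictly dominate A (column X: 5 ≤ 7)
  C vs B: [5 vs 6, 7 vs 7, 5 vs 5] → C does not strictly dominate B (column X: 5 ≤ 6)
No single strategy strictly dominates all others → no strictly dominant strategy.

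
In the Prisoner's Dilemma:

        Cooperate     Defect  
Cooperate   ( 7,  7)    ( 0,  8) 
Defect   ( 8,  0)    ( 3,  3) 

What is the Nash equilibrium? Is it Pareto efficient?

(Defect, Defect) is NE; not Pareto efficient

Work:
Defect dominates Cooperate for both players:
If P2 cooperates: Defect (8) > Cooperate (7)
If P2 defects: Defect (3) > Cooperate (0)
NE: (Defect, Defect) with payoff (3, 3)
But (Cooperate, Cooperate) = (7, 7) Pareto dominates (3, 3)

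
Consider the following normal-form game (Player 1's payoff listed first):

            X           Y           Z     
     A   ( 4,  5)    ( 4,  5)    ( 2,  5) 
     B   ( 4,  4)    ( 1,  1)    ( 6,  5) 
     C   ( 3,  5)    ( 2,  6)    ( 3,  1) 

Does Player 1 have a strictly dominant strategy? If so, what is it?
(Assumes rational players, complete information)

No strictly dominant strategy exists for Player 1

Work:
A strategy strictly dominates another if it gives a strictly higher payoff against every opponent action. Compare each pair of P1's strategies column-by-column:
  A vs B: [4 vs 4, 4 vs 1, 2 vs 6] → A does not strictly dominate B (column X: 4 ≤ 4)
  A vs C: [4 vs 3, 4 vs 2, 2 vs 3] → A does not strictly dominate C (column Z: 2 ≤ 3)
  B vs A: [4 vs 4, 1 vs 4, 6 vs 2] → B does not strictly dominate A (column X: 4 ≤ 4)
  B vs C: [4 vs 3, 1 vs 2, 6 vs 3] → B does not strictly dominate C (column Y: 1 ≤ 2)
  C vs A: [3 vs 4, 2 vs 4, 3 vs 2] → C does not strictly dominate A (column X: 3 ≤ 4)
  C vs B: [3 vs 4, 2 vs 1, 3 vs 6] → C does not strictly dominate B (column X: 3 ≤ 4)
No single strategy strictly dominates all others → no strictly dominant strategy.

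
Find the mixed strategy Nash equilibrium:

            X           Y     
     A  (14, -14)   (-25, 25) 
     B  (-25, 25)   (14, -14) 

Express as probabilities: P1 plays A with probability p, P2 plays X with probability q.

p = 0.5, q = 0.5

Work:
Find probabilities that make opponent indifferent:
P2 chooses q to make P1 indifferent between A and B
P1 chooses p to make P2 indifferent between X and Y
Mixed NE: P1 plays (A: 0.5, B: 0.5), P2 plays (X: 0.5, Y: 0.5)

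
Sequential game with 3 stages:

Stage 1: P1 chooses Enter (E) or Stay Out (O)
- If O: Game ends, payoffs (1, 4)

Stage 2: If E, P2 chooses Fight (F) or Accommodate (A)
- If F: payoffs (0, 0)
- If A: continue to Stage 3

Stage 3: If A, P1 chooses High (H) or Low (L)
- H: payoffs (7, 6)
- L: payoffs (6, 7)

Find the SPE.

SPE: (E, A, H); Outcome (7, 6)

Work:
Stage 3: P1 chooses H (7 vs 6)
Stage 2: P2: F->0, A->6 (anticipating H). Choose A
Stage 1: P1: O->1, E->7 (anticipating A, H). Choose E
SPE path: E -> A -> H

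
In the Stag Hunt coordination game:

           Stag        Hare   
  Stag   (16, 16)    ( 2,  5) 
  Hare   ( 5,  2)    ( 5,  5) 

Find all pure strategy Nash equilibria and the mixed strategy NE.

Pure NE: (Stag, Stag) and (Hare, Hare); Mixed NE: p = 0.2143, q = 0.2143

Work:
Check pure NE:
(Stag, Stag): (16, 16) - no unilateral deviation beneficial
(Hare, Hare): (5, 5) - no unilateral deviation beneficial
Mixed NE: P1 plays Stag with p = 0.2143, P2 plays Stag with q = 0.2143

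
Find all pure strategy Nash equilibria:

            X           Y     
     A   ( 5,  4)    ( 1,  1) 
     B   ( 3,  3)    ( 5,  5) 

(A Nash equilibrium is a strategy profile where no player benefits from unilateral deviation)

Nash equilibrium: (A, X), (B, Y)

Work:
Best responses:
  P1 vs X: payoffs [5, 3] → best response A (payoff 5)
  P1 vs Y: payoffs [1, 5] → best response B (payoff 5)
  P2 vs A: payoffs [4, 1] → best response X (payoff 4)
  P2 vs B: payoffs [3, 5] → best response Y (payoff 5)
Mutual best responses: (A,X), (B,Y) → Nash equilibria.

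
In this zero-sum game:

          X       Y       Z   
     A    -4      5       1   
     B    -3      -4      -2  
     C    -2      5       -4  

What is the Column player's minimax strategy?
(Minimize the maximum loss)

Column should play X, value = -2

Work:
Column player minimizes Row's maximum payoff:
Column X: max payoff to Row = -2
Column Y: max payoff to Row = 5
Column Z: max payoff to Row = 1
Minimum is -2, achieved by column X.
Minimax strategy: X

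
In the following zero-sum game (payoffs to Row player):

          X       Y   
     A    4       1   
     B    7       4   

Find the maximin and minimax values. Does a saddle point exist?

Maximin = 4, Minimax = 4, Saddle: True

Work:
Row minimums: [1, 4] → maximin = 4
Column maximums: [7, 4] → minimax = 4
Saddle point exists! Game value = 4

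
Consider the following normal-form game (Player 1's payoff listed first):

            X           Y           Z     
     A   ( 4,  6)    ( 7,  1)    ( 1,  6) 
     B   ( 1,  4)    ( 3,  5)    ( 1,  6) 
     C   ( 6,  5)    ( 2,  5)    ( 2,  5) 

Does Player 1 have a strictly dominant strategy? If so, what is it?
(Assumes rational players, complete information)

No strictly dominant strategy exists for Player 1

Work:
A strategy strictly dominates another if it gives a strictly higher payoff against every opponent action. Compare each pair of P1's strategies column-by-column:
  A vs B: [4 vs 1, 7 vs 3, 1 vs 1] → A does not strictly dominate B (column Z: 1 ≤ 1)
  A vs C: [4 vs 6, 7 vs 2, 1 vs 2] → A does not strictly dominate C (column X: 4 ≤ 6)
  B vs A: [1 vs 4, 3 vs 7, 1 vs 1] → B does not strictly dominate A (column X: 1 ≤ 4)
  B vs C: [1 vs 6, 3 vs 2, 1 vs 2] → B does not strictly dominate C (column X: 1 ≤ 6)
  C vs A: [6 vs 4, 2 vs 7, 2 vs 1] → C does not strictly dominate A (column Y: 2 ≤ 7)
  C vs B: [6 vs 1, 2 vs 3, 2 vs 1] → C does not strictly dominate B (column Y: 2 ≤ 3)
No single strategy strictly dominates all others → no strictly dominant strategy.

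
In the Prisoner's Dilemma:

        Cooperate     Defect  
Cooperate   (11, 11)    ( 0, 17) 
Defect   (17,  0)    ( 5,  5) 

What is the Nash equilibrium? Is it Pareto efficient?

(Defect, Defect) is NE; not Pareto efficient

Work:
Defect dominates Cooperate for both players:
If P2 cooperates: Defect (17) > Cooperate (11)
If P2 defects: Defect (5) > Cooperate (0)
NE: (Defect, Defect) with payoff (5, 5)
But (Cooperate, Cooperate) = (11, 11) Pareto dominates (5, 5)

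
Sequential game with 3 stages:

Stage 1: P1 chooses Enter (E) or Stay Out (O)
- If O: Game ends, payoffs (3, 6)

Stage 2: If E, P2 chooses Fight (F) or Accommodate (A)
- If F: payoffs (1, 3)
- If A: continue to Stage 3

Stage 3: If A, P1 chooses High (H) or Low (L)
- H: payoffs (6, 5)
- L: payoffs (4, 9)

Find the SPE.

SPE: (E, A, H); Outcome (6, 5)

Work:
Stage 3: P1 chooses H (6 vs 4)
Stage 2: P2: F->3, A->5 (anticipating H). Choose A
Stage 1: P1: O->3, E->6 (anticipating A, H). Choose E
SPE path: E -> A -> H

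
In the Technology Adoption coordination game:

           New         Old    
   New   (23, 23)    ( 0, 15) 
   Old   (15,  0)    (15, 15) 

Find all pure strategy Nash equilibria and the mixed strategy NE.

Pure NE: (New, New) and (Old, Old); Mixed NE: p = 0.6522, q = 0.6522

Work:
Check pure NE:
(New, New): (23, 23) - no unilateral deviation beneficial
(Old, Old): (15, 15) - no unilateral deviation beneficial
Mixed NE: P1 plays New with p = 0.6522, P2 plays New with q = 0.6522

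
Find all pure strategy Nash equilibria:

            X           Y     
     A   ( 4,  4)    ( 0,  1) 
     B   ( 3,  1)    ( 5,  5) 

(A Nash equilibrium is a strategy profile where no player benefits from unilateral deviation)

Nash equilibrium: (A, X), (B, Y)

Work:
Best responses:
  P1 vs X: payoffs [4, 3] → best response A (payoff 4)
  P1 vs Y: payoffs [0, 5] → best response B (payoff 5)
  P2 vs A: payoffs [4, 1] → best response X (payoff 4)
  P2 vs B: payoffs [1, 5] → best response Y (payoff 5)
Mutual best responses: (A,X), (B,Y) → Nash equilibria.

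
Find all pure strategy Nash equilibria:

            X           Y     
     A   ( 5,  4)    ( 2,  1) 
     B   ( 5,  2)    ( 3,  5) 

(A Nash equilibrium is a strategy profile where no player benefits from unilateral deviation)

Nash equilibrium: (A, X), (B, Y)

Work:
Best responses:
  P1 vs X: payoffs [5, 5] → best response A/B (payoff 5)
  P1 vs Y: payoffs [2, 3] → best response B (payoff 3)
  P2 vs A: payoffs [4, 1] → best response X (payoff 4)
  P2 vs B: payoffs [2, 5] → best response Y (payoff 5)
Mutual best responses: (A,X), (B,Y) → Nash equilibria.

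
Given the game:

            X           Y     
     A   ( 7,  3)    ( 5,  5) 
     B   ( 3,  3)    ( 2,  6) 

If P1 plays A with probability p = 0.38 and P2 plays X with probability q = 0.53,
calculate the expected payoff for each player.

E[P1] = 3.8714, E[P2] = 4.2314

Work:
E[P1] = p·q·π₁(A,X) + p·(1-q)·π₁(A,Y) + (1-p)·q·π₁(B,X) + (1-p)·(1-q)·π₁(B,Y)
= 0.38·0.53·7 + 0.38·0.47·5 + 0.62·0.53·3 + 0.62·0.47·2
= 3.8714

E[P2] = 4.2314 (similar calculation)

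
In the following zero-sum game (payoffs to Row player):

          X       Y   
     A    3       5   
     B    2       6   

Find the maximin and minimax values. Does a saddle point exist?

Maximin = 3, Minimax = 3, Saddle: True

Work:
Row minimums: [3, 2] → maximin = 3
Column maximums: [3, 6] → minimax = 3
Saddle point exists! Game value = 3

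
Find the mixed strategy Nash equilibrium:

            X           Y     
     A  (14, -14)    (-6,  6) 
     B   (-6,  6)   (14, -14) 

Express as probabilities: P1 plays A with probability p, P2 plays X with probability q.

p = 0.5, q = 0.5

Work:
Find probabilities that make opponent indifferent:
P2 chooses q to make P1 indifferent between A and B
P1 chooses p to make P2 indifferent between X and Y
Mixed NE: P1 plays (A: 0.5, B: 0.5), P2 plays (X: 0.5, Y: 0.5)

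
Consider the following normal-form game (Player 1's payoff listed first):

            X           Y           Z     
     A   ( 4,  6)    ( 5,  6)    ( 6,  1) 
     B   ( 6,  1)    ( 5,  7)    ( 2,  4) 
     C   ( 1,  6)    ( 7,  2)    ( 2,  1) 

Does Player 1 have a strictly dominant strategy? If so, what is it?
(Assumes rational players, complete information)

No strictly dominant strategy exists for Player 1

Work:
A strategy strictly dominates another if it gives a strictly higher payoff against every opponent action. Compare each pair of P1's strategies column-by-column:
  A vs B: [4 vs 6, 5 vs 5, 6 vs 2] → A does not strictly dominate B (column X: 4 ≤ 6)
  A vs C: [4 vs 1, 5 vs 7, 6 vs 2] → A does not strictly dominate C (column Y: 5 ≤ 7)
  B vs A: [6 vs 4, 5 vs 5, 2 vs 6] → B does not strictly dominate A (column Y: 5 ≤ 5)
  B vs C: [6 vs 1, 5 vs 7, 2 vs 2] → B does not strictly dominate C (column Y: 5 ≤ 7)
  C vs A: [1 vs 4, 7 vs 5, 2 vs 6] → C does not strictly dominate A (column X: 1 ≤ 4)
  C vs B: [1 vs 6, 7 vs 5, 2 vs 2] → C does not strictly dominate B (column X: 1 ≤ 6)
No single strategy strictly dominates all others → no strictly dominant strategy.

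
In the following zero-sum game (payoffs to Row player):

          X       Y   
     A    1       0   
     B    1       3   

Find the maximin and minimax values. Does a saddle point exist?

Maximin = 1, Minimax = 1, Saddle: True

Work:
Row minimums: [0, 1] → maximin = 1
Column maximums: [1, 3] → minimax = 1
Saddle point exists! Game value = 1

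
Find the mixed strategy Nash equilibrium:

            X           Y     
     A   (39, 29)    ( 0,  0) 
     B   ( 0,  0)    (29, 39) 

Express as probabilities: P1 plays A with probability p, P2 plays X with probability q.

p = 0.5735, q = 0.4265

Work:
Find probabilities that make opponent indifferent:
P2 chooses q to make P1 indifferent between A and B
P1 chooses p to make P2 indifferent between X and Y
Mixed NE: P1 plays (A: 0.5735, B: 0.4265), P2 plays (X: 0.4265, Y: 0.5735)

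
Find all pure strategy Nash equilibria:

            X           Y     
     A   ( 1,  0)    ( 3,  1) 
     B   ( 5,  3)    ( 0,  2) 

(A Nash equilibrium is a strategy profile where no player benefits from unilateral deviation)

Nash equilibrium: (A, Y), (B, X)

Work:
Best responses:
  P1 vs X: payoffs [1, 5] → best response B (payoff 5)
  P1 vs Y: payoffs [3, 0] → best response A (payoff 3)
  P2 vs A: payoffs [0, 1] → best response Y (payoff 1)
  P2 vs B: payoffs [3, 2] → best response X (payoff 3)
Mutual best responses: (A,Y), (B,X) → Nash equilibria.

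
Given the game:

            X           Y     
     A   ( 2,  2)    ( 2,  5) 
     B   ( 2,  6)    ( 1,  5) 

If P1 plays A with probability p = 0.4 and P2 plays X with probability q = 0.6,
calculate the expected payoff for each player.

E[P1] = 1.76, E[P2] = 4.64

Work:
E[P1] = p·q·π₁(A,X) + p·(1-q)·π₁(A,Y) + (1-p)·q·π₁(B,X) + (1-p)·(1-q)·π₁(B,Y)
= 0.4·0.6·2 + 0.4·0.4·2 + 0.6·0.6·2 + 0.6·0.4·1
= 1.76

E[P2] = 4.64 (similar calculation)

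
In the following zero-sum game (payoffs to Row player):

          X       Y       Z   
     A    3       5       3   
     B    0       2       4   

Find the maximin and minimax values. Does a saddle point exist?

Maximin = 3, Minimax = 3, Saddle: True

Work:
Row minimums: [3, 0] → maximin = 3
Column maximums: [3, 5, 4] → minimax = 3
Saddle point exists! Game value = 3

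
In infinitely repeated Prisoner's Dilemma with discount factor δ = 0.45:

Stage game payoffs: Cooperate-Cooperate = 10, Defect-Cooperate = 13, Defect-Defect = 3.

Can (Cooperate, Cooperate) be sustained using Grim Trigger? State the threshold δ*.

δ* = 0.3; since δ = 0.45 ≥ 0.3, cooperation can be sustained

Work:
For Grim Trigger:
Cooperate forever: 10/(1-δ)
Defect then punished: 13 + 3·δ/(1-δ)
Need: 10/(1-δ) ≥ 13 + 3·δ/(1-δ)
Solving: δ ≥ (T-R)/(T-P) = (13-10)/(13-3) = 0.3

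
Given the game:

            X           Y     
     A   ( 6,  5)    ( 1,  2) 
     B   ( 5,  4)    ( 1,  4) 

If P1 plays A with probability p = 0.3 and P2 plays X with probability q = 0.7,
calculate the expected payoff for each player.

E[P1] = 4.01, E[P2] = 4.03

Work:
E[P1] = p·q·π₁(A,X) + p·(1-q)·π₁(A,Y) + (1-p)·q·π₁(B,X) + (1-p)·(1-q)·π₁(B,Y)
= 0.3·0.7·6 + 0.3·0.3·1 + 0.7·0.7·5 + 0.7·0.3·1
= 4.01

E[P2] = 4.03 (similar calculation)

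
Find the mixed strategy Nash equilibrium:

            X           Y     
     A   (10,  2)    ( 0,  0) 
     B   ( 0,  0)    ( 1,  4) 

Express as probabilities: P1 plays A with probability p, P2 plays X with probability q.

p = 0.6667, q = 0.0909

Work:
Find probabilities that make opponent indifferent:
P2 chooses q to make P1 indifferent between A and B
P1 chooses p to make P2 indifferent between X and Y
Mixed NE: P1 plays (A: 0.6667, B: 0.3333), P2 plays (X: 0.0909, Y: 0.9091)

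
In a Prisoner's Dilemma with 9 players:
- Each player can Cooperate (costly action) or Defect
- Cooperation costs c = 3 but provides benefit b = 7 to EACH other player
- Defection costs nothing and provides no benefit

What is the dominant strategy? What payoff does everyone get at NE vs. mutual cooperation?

Dominant: Defect; NE payoff = 0; Coop payoff = 53

Work:
Defect dominates (saves cost c = 3, benefit to others is external)
NE: All defect → everyone gets 0
If all cooperate: each receives (8)×7 - 3 = 53
Social dilemma: 53 > 0 but NE gives 0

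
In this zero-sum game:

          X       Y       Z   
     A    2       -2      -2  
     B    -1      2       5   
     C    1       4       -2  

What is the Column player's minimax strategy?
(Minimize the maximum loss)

Column should play X, value = 2

Work:
Column player minimizes Row's maximum payoff:
Column X: max payoff to Row = 2
Column Y: max payoff to Row = 4
Column Z: max payoff to Row = 5
Minimum is 2, achieved by column X.
Minimax strategy: X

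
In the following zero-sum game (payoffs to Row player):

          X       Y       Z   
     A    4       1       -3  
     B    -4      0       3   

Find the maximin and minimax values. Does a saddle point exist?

Maximin = -3, Minimax = 1, Saddle: False

Work:
Row minimums: [-3, -4] → maximin = -3
Column maximums: [4, 1, 3] → minimax = 1
No saddle point (maximin ≠ minimax). Mixed strategy needed.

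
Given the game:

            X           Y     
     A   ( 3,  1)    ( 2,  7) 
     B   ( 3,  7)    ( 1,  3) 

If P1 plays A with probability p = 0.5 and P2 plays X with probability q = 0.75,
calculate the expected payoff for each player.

E[P1] = 2.625, E[P2] = 4.25

Work:
E[P1] = p·q·π₁(A,X) + p·(1-q)·π₁(A,Y) + (1-p)·q·π₁(B,X) + (1-p)·(1-q)·π₁(B,Y)
= 0.5·0.75·3 + 0.5·0.25·2 + 0.5·0.75·3 + 0.5·0.25·1
= 2.625

E[P2] = 4.25 (similar calculation)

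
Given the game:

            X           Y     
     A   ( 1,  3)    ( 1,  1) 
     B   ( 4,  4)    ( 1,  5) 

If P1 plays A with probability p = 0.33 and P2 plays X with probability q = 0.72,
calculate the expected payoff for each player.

E[P1] = 2.4472, E[P2] = 3.6728

Work:
E[P1] = p·q·π₁(A,X) + p·(1-q)·π₁(A,Y) + (1-p)·q·π₁(B,X) + (1-p)·(1-q)·π₁(B,Y)
= 0.33·0.72·1 + 0.33·0.28·1 + 0.67·0.72·4 + 0.67·0.28·1
= 2.4472

E[P2] = 3.6728 (similar calculation)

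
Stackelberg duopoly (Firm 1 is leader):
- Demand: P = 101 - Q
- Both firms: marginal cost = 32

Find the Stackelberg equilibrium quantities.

q₁* (leader) = 34.5, q₂* (follower) = 17.25

Work:
Follower's reaction: q₂ = (a - c - q₁)/2
Leader substitutes: π₁ = q₁·(a - q₁ - (a-c-q₁)/2 - c)
FOC: q₁* = (101 - 32)/2 = 34.50
Then: q₂* = (101 - 32 - 34.5)/2 = 17.25
Leader has first-mover advantage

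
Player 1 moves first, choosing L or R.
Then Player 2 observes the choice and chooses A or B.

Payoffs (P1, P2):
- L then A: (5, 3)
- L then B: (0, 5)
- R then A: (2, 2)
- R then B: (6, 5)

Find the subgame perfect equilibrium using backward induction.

P1 plays R, P2 plays B after L and B after R; Payoff (6, 5)

Work:
Backward induction:
After L: P2 chooses B → P1 gets 0
After R: P2 chooses B → P1 gets 6
P1 chooses R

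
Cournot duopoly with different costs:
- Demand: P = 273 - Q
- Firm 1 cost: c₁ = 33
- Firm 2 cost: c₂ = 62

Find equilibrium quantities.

q₁* = 89.67, q₂* = 60.67

Work:
Reaction: q₁ = (273 - 33 - q₂)/2
Reaction: q₂ = (273 - 62 - q₁)/2
Solve simultaneously:
q₁* = (273 - 2×33 + 62)/3 = 89.67
q₂* = (273 - 2×62 + 33)/3 = 60.67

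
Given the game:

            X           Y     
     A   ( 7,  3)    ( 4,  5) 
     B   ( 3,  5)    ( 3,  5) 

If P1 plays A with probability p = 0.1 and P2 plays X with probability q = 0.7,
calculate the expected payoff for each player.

E[P1] = 3.31, E[P2] = 4.86

Work:
E[P1] = p·q·π₁(A,X) + p·(1-q)·π₁(A,Y) + (1-p)·q·π₁(B,X) + (1-p)·(1-q)·π₁(B,Y)
= 0.1·0.7·7 + 0.1·0.3·4 + 0.9·0.7·3 + 0.9·0.3·3
= 3.31

E[P2] = 4.86 (similar calculation)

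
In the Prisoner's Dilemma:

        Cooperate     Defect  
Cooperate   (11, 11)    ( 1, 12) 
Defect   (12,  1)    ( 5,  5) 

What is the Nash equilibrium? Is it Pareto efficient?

(Defect, Defect) is NE; not Pareto efficient

Work:
Defect dominates Cooperate for both players:
If P2 cooperates: Defect (12) > Cooperate (11)
If P2 defects: Defect (5) > Cooperate (1)
NE: (Defect, Defect) with payoff (5, 5)
But (Cooperate, Cooperate) = (11, 11) Pareto dominates (5, 5)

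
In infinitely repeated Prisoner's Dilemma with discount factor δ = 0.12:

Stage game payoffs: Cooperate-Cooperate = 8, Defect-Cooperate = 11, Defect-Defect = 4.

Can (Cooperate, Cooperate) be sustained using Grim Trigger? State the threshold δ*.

δ* = 0.4286; since δ = 0.12 < 0.4286, cooperation cannot be sustained

Work:
For Grim Trigger:
Cooperate forever: 8/(1-δ)
Defect then punished: 11 + 4·δ/(1-δ)
Need: 8/(1-δ) ≥ 11 + 4·δ/(1-δ)
Solving: δ ≥ (T-R)/(T-P) = (11-8)/(11-4) = 0.4286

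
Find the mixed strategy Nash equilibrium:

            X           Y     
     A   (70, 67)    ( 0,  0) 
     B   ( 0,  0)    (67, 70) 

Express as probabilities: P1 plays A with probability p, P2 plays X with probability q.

p = 0.5109, q = 0.4891

Work:
Find probabilities that make opponent indifferent:
P2 chooses q to make P1 indifferent between A and B
P1 chooses p to make P2 indifferent between X and Y
Mixed NE: P1 plays (A: 0.5109, B: 0.4891), P2 plays (X: 0.4891, Y: 0.5109)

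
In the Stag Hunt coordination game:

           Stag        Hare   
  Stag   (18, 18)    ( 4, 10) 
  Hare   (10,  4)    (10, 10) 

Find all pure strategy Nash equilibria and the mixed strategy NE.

Pure NE: (Stag, Stag) and (Hare, Hare); Mixed NE: p = 0.4286, q = 0.4286

Work:
Check pure NE:
(Stag, Stag): (18, 18) - no unilateral deviation beneficial
(Hare, Hare): (10, 10) - no unilateral deviation beneficial
Mixed NE: P1 plays Stag with p = 0.4286, P2 plays Stag with q = 0.4286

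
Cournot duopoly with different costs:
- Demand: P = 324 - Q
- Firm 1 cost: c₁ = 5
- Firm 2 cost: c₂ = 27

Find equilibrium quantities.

q₁* = 113.67, q₂* = 91.67

Work:
Reaction: q₁ = (324 - 5 - q₂)/2
Reaction: q₂ = (324 - 27 - q₁)/2
Solve simultaneously:
q₁* = (324 - 2×5 + 27)/3 = 113.67
q₂* = (324 - 2×27 + 5)/3 = 91.67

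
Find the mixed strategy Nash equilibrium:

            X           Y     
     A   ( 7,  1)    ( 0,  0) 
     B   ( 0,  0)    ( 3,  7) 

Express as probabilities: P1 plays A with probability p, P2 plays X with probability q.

p = 0.875, q = 0.3

Work:
Find probabilities that make opponent indifferent:
P2 chooses q to make P1 indifferent between A and B
P1 chooses p to make P2 indifferent between X and Y
Mixed NE: P1 plays (A: 0.875, B: 0.125), P2 plays (X: 0.3, Y: 0.7)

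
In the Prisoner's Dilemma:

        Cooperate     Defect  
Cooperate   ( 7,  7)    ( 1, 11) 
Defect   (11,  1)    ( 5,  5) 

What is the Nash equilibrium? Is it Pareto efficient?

(Defect, Defect) is NE; not Pareto efficient

Work:
Defect dominates Cooperate for both players:
If P2 cooperates: Defect (11) > Cooperate (7)
If P2 defects: Defect (5) > Cooperate (1)
NE: (Defect, Defect) with payoff (5, 5)
But (Cooperate, Cooperate) = (7, 7) Pareto dominates (5, 5)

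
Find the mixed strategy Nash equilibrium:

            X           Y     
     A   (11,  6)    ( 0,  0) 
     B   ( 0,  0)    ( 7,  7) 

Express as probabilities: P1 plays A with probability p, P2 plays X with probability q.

p = 0.5385, q = 0.3889

Work:
Find probabilities that make opponent indifferent:
P2 chooses q to make P1 indifferent between A and B
P1 chooses p to make P2 indifferent between X and Y
Mixed NE: P1 plays (A: 0.5385, B: 0.4615), P2 plays (X: 0.3889, Y: 0.6111)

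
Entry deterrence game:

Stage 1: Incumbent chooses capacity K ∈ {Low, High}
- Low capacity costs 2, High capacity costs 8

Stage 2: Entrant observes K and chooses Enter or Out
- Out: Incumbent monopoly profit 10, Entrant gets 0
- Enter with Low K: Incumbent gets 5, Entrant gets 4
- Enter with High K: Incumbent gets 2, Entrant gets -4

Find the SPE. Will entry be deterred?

SPE: (Low, Enter|Low, Out|High); Entry not deterred. Incumbent net profit = 3, Entrant gets 4

Work:
After Low K: Entrant enters (4 > 0)
After High K: Entrant stays out (-4 < 0)
Incumbent: Low → 5−2=3, High → 10−8=2
Incumbent chooses Low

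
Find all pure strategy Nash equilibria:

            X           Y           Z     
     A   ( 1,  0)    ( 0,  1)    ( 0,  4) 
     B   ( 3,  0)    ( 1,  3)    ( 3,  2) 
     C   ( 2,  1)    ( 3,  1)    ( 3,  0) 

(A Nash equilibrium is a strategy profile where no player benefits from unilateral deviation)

Nash equilibrium: (C, Y)

Work:
Best responses:
  P1 vs X: payoffs [1, 3, 2] → best response B (payoff 3)
  P1 vs Y: payoffs [0, 1, 3] → best response C (payoff 3)
  P1 vs Z: payoffs [0, 3, 3] → best response B/C (payoff 3)
  P2 vs A: payoffs [0, 1, 4] → best response Z (payoff 4)
  P2 vs B: payoffs [0, 3, 2] → best response Y (payoff 3)
  P2 vs C: payoffs [1, 1, 0] → best response X/Y (payoff 1)
Mutual best responses: (C,Y) → Nash equilibria.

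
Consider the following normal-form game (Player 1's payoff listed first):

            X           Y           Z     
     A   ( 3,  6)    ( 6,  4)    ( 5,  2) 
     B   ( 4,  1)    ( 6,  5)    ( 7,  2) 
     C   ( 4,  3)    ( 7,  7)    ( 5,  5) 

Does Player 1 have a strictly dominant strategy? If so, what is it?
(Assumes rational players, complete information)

No strictly dominant strategy exists for Player 1

Work:
A strategy strictly dominates another if it gives a strictly higher payoff against every opponent action. Compare each pair of P1's strategies column-by-column:
  A vs B: [3 vs 4, 6 vs 6, 5 vs 7] → A does not strictly dominate B (column X: 3 ≤ 4)
  A vs C: [3 vs 4, 6 vs 7, 5 vs 5] → A does not strictly dominate C (column X: 3 ≤ 4)
  B vs A: [4 vs 3, 6 vs 6, 7 vs 5] → B does not strictly dominate A (column Y: 6 ≤ 6)
  B vs C: [4 vs 4, 6 vs 7, 7 vs 5] → B does not strictly dominate C (column X: 4 ≤ 4)
  C vs A: [4 vs 3, 7 vs 6, 5 vs 5] → C does not strictly dominate A (column Z: 5 ≤ 5)
  C vs B: [4 vs 4, 7 vs 6, 5 vs 7] → C does not strictly dominate B (column X: 4 ≤ 4)
No single strategy strictly dominates all others → no strictly dominant strategy.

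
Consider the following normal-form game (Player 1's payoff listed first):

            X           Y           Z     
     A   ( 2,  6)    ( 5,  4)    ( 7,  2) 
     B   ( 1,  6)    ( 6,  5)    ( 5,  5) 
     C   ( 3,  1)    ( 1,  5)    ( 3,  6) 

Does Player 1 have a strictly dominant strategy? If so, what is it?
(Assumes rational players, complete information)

No strictly dominant strategy exists for Player 1

Work:
A strategy strictly dominates another if it gives a strictly higher payoff against every opponent action. Compare each pair of P1's strategies column-by-column:
  A vs B: [2 vs 1, 5 vs 6, 7 vs 5] → A does not strictly dominate B (column Y: 5 ≤ 6)
  A vs C: [2 vs 3, 5 vs 1, 7 vs 3] → A does not strictly dominate C (column X: 2 ≤ 3)
  B vs A: [1 vs 2, 6 vs 5, 5 vs 7] → B does not strictly dominate A (column X: 1 ≤ 2)
  B vs C: [1 vs 3, 6 vs 1, 5 vs 3] → B does not strictly dominate C (column X: 1 ≤ 3)
  C vs A: [3 vs 2, 1 vs 5, 3 vs 7] → C does not strictly dominate A (column Y: 1 ≤ 5)
  C vs B: [3 vs 1, 1 vs 6, 3 vs 5] → C does not strictly dominate B (column Y: 1 ≤ 6)
No single strategy strictly dominates all others → no strictly dominant strategy.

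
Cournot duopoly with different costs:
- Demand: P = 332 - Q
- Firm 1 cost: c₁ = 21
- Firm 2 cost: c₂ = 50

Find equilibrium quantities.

q₁* = 113.33, q₂* = 84.33

Work:
Reaction: q₁ = (332 - 21 - q₂)/2
Reaction: q₂ = (332 - 50 - q₁)/2
Solve simultaneously:
q₁* = (332 - 2×21 + 50)/3 = 113.33
q₂* = (332 - 2×50 + 21)/3 = 84.33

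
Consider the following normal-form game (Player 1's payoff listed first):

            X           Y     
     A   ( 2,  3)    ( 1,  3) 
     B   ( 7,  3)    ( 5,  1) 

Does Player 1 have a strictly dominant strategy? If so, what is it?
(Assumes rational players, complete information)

Yes, Player 1's strictly dominant strategy is B

Work:
A strategy strictly dominates another if it gives a strictly higher payoff against every opponent action. Compare each pair of P1's strategies column-by-column:
  A vs B: [2 vs 7, 1 vs 5] → A does not strictly dominate B (column X: 2 ≤ 7)
  B vs A: [7 vs 2, 5 vs 1] → B strictly dominates A
B strictly dominates every other strategy → strictly dominant.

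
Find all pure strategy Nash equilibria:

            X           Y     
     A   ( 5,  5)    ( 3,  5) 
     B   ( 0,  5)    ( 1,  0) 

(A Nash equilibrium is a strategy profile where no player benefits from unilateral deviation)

Nash equilibrium: (A, X), (A, Y)

Work:
Best responses:
  P1 vs X: payoffs [5, 0] → best response A (payoff 5)
  P1 vs Y: payoffs [3, 1] → best response A (payoff 3)
  P2 vs A: payoffs [5, 5] → best response X/Y (payoff 5)
  P2 vs B: payoffs [5, 0] → best response X (payoff 5)
Mutual best responses: (A,X), (A,Y) → Nash equilibria.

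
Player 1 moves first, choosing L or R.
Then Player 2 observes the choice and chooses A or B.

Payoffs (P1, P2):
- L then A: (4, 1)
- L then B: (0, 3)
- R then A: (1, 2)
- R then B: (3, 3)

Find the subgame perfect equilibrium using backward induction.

P1 plays R, P2 plays B after L and B after R; Payoff (3, 3)

Work:
Backward induction:
After L: P2 chooses B → P1 gets 0
After R: P2 chooses B → P1 gets 3
P1 chooses R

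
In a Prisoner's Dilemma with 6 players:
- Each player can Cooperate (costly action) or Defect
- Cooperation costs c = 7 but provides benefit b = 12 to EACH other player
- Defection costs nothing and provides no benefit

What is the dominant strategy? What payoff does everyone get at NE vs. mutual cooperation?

Dominant: Defect; NE payoff = 0; Coop payoff = 53

Work:
Defect dominates (saves cost c = 7, benefit to others is external)
NE: All defect → everyone gets 0
If all cooperate: each receives (5)×12 - 7 = 53
Social dilemma: 53 > 0 but NE gives 0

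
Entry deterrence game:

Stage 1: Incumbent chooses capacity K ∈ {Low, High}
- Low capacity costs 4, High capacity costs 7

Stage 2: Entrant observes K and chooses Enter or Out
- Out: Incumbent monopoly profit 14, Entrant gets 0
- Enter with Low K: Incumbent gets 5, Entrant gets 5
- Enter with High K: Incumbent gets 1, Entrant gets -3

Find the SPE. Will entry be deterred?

SPE: (High, Enter|Low, Out|High); Entry deterred. Incumbent net profit = 7

Work:
After Low K: Entrant enters (5 > 0)
After High K: Entrant stays out (-3 < 0)
Incumbent: Low → 5−4=1, High → 14−7=7
Incumbent chooses High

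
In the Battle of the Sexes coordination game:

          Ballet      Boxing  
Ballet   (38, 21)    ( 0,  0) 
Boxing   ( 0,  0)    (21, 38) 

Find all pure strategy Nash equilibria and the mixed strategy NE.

Pure NE: (Ballet, Ballet) and (Boxing, Boxing); Mixed NE: p = 0.6441, q = 0.3559

Work:
Check pure NE:
(Ballet, Ballet): (38, 21) - no unilateral deviation beneficial
(Boxing, Boxing): (21, 38) - no unilateral deviation beneficial
Mixed NE: P1 plays Ballet with p = 0.6441, P2 plays Ballet with q = 0.3559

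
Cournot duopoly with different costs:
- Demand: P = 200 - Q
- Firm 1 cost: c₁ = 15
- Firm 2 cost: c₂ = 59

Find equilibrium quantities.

q₁* = 76.33, q₂* = 32.33

Work:
Reaction: q₁ = (200 - 15 - q₂)/2
Reaction: q₂ = (200 - 59 - q₁)/2
Solve simultaneously:
q₁* = (200 - 2×15 + 59)/3 = 76.33
q₂* = (200 - 2×59 + 15)/3 = 32.33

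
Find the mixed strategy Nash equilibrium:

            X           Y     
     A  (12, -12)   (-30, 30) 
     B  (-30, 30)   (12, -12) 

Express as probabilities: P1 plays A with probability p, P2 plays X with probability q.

p = 0.5, q = 0.5

Work:
Find probabilities that make opponent indifferent:
P2 chooses q to make P1 indifferent between A and B
P1 chooses p to make P2 indifferent between X and Y
Mixed NE: P1 plays (A: 0.5, B: 0.5), P2 plays (X: 0.5, Y: 0.5)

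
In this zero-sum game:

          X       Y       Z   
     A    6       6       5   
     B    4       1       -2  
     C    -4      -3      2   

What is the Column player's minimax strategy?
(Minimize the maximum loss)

Column should play Z, value = 5

Work:
Column player minimizes Row's maximum payoff:
Column X: max payoff to Row = 6
Column Y: max payoff to Row = 6
Column Z: max payoff to Row = 5
Minimum is 5, achieved by column Z.
Minimax strategy: Z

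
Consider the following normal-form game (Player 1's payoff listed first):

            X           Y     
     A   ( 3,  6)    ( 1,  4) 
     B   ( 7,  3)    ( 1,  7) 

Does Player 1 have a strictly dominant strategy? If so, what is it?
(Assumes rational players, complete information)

No strictly dominant strategy exists for Player 1

Work:
A strategy strictly dominates another if it gives a strictly higher payoff against every opponent action. Compare each pair of P1's strategies column-by-column:
  A vs B: [3 vs 7, 1 vs 1] → A does not strictly dominate B (column X: 3 ≤ 7)
  B vs A: [7 vs 3, 1 vs 1] → B does not strictly dominate A (column Y: 1 ≤ 1)
No single strategy strictly dominates all others → no strictly dominant strategy.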